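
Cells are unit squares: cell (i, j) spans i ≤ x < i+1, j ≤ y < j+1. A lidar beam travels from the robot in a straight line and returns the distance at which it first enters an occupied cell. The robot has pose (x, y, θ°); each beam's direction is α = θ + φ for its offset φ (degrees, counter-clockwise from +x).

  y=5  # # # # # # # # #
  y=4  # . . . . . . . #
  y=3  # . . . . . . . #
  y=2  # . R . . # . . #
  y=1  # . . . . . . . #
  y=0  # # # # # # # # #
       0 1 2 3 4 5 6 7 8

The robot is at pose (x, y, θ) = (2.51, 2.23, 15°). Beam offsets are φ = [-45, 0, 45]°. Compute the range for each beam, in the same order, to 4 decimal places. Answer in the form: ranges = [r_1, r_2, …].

ranges = [2.4600, 2.5778, 3.1985]

beam 1: φ=-45°, α=330°
  cosα=0.8660 sinα=-0.5000 | (2,2) | tMaxX 0.5658 tMaxY 0.4600 | tΔX 1.1547 tΔY 2.0000
    t=0.4600 [y] (2,1)
    t=0.5658 [x] (3,1)
    t=1.7205 [x] (4,1)
    t=2.4600 [y] (4,0) — stop
  → r_1 = 2.4600
beam 2: φ=0°, α=15°
  cosα=0.9659 sinα=0.2588 | (2,2) | tMaxX 0.5073 tMaxY 2.9751 | tΔX 1.0353 tΔY 3.8637
    t=0.5073 [x] (3,2)
    t=1.5426 [x] (4,2)
    t=2.5778 [x] (5,2) — stop
  → r_2 = 2.5778
beam 3: φ=45°, α=60°
  cosα=0.5000 sinα=0.8660 | (2,2) | tMaxX 0.9800 tMaxY 0.8891 | tΔX 2.0000 tΔY 1.1547
    t=0.8891 [y] (2,3)
    t=0.9800 [x] (3,3)
    t=2.0438 [y] (3,4)
    t=2.9800 [x] (4,4)
    t=3.1985 [y] (4,5) — stop
  → r_3 = 3.1985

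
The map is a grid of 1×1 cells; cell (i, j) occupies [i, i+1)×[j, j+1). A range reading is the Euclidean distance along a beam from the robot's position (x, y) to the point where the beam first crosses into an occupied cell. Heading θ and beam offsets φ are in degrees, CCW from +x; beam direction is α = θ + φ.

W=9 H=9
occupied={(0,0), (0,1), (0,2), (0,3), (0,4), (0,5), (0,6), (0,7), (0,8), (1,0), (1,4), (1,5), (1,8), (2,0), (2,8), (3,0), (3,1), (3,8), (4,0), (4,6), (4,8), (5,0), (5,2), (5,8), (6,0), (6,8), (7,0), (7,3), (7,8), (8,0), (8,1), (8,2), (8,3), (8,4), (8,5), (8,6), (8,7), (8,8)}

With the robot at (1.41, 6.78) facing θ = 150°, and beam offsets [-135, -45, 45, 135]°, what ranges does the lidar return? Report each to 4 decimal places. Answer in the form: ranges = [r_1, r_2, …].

beam 1: φ=-135°, α=15°
  dir = (cos 15°, sin 15°) = (0.9659, 0.2588); from cell (1,6)
  next x-line at t=0.6108, next y-line at t=0.8500; Δt_x=1.0353, Δt_y=3.8637
    x: enter (2,6) at t=0.6108
    y: enter (2,7) at t=0.8500
    x: enter (3,7) at t=1.6461
    x: enter (4,7) at t=2.6814
    x: enter (5,7) at t=3.7166
    y: enter (5,8) at t=4.7137 ← occupied
  → r_1 = 4.7137
beam 2: φ=-45°, α=105°
  dir = (cos 105°, sin 105°) = (-0.2588, 0.9659); from cell (1,6)
  next x-line at t=1.5841, next y-line at t=0.2278; Δt_x=3.8637, Δt_y=1.0353
    y: enter (1,7) at t=0.2278
    y: enter (1,8) at t=1.2630 ← occupied
  → r_2 = 1.2630
beam 3: φ=45°, α=195°
  dir = (cos 195°, sin 195°) = (-0.9659, -0.2588); from cell (1,6)
  next x-line at t=0.4245, next y-line at t=3.0137; Δt_x=1.0353, Δt_y=3.8637
    x: enter (0,6) at t=0.4245 ← occupied
  → r_3 = 0.4245
beam 4: φ=135°, α=285°
  dir = (cos 285°, sin 285°) = (0.2588, -0.9659); from cell (1,6)
  next x-line at t=2.2796, next y-line at t=0.8075; Δt_x=3.8637, Δt_y=1.0353
    y: enter (1,5) at t=0.8075 ← occupied
  → r_4 = 0.8075

ranges = [4.7137, 1.2630, 0.4245, 0.8075]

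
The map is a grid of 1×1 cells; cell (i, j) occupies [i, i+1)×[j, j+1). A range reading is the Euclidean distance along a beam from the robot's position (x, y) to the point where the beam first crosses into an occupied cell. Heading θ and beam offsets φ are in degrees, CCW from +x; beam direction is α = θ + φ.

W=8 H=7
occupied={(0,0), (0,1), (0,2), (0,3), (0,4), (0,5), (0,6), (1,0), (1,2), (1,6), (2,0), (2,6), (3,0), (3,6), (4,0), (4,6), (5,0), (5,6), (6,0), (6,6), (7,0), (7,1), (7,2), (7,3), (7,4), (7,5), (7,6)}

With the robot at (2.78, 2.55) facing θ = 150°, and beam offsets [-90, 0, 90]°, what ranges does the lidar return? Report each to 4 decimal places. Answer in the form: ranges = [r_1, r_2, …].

ranges = [3.9837, 2.0554, 1.7898]

beam 1: φ=-90°, α=60°
  dir = (cos 60°, sin 60°) = (0.5000, 0.8660); from cell (2,2)
  next x-line at t=0.4400, next y-line at t=0.5196; Δt_x=2.0000, Δt_y=1.1547
    x: enter (3,2) at t=0.4400
    y: enter (3,3) at t=0.5196
    y: enter (3,4) at t=1.6743
    x: enter (4,4) at t=2.4400
    y: enter (4,5) at t=2.8290
    y: enter (4,6) at t=3.9837 ← occupied
  → r_1 = 3.9837
beam 2: φ=0°, α=150°
  dir = (cos 150°, sin 150°) = (-0.8660, 0.5000); from cell (2,2)
  next x-line at t=0.9007, next y-line at t=0.9000; Δt_x=1.1547, Δt_y=2.0000
    y: enter (2,3) at t=0.9000
    x: enter (1,3) at t=0.9007
    x: enter (0,3) at t=2.0554 ← occupied
  → r_2 = 2.0554
beam 3: φ=90°, α=240°
  dir = (cos 240°, sin 240°) = (-0.5000, -0.8660); from cell (2,2)
  next x-line at t=1.5600, next y-line at t=0.6351; Δt_x=2.0000, Δt_y=1.1547
    y: enter (2,1) at t=0.6351
    x: enter (1,1) at t=1.5600
    y: enter (1,0) at t=1.7898 ← occupied
  → r_3 = 1.7898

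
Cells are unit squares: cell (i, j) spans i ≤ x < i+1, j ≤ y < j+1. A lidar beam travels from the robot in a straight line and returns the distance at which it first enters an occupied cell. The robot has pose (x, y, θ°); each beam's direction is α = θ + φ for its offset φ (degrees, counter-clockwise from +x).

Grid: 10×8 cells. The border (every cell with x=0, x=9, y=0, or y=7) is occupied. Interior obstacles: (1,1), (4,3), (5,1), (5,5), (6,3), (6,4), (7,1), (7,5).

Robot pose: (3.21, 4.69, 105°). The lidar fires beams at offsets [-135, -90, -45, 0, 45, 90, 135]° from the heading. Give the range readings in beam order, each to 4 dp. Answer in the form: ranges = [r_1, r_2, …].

beam 1: φ=-135°, α=330°
  cosα=0.8660 sinα=-0.5000 | (3,4) | tMaxX 0.9122 tMaxY 1.3800 | tΔX 1.1547 tΔY 2.0000
    t=0.9122 [x] (4,4)
    t=1.3800 [y] (4,3) — stop
  → r_1 = 1.3800
beam 2: φ=-90°, α=15°
  cosα=0.9659 sinα=0.2588 | (3,4) | tMaxX 0.8179 tMaxY 1.1977 | tΔX 1.0353 tΔY 3.8637
    t=0.8179 [x] (4,4)
    t=1.1977 [y] (4,5)
    t=1.8531 [x] (5,5) — stop
  → r_2 = 1.8531
beam 3: φ=-45°, α=60°
  cosα=0.5000 sinα=0.8660 | (3,4) | tMaxX 1.5800 tMaxY 0.3580 | tΔX 2.0000 tΔY 1.1547
    t=0.3580 [y] (3,5)
    t=1.5127 [y] (3,6)
    t=1.5800 [x] (4,6)
    t=2.6674 [y] (4,7) — stop
  → r_3 = 2.6674
beam 4: φ=0°, α=105°
  cosα=-0.2588 sinα=0.9659 | (3,4) | tMaxX 0.8114 tMaxY 0.3209 | tΔX 3.8637 tΔY 1.0353
    t=0.3209 [y] (3,5)
    t=0.8114 [x] (2,5)
    t=1.3562 [y] (2,6)
    t=2.3915 [y] (2,7) — stop
  → r_4 = 2.3915
beam 5: φ=45°, α=150°
  cosα=-0.8660 sinα=0.5000 | (3,4) | tMaxX 0.2425 tMaxY 0.6200 | tΔX 1.1547 tΔY 2.0000
    t=0.2425 [x] (2,4)
    t=0.6200 [y] (2,5)
    t=1.3972 [x] (1,5)
    t=2.5519 [x] (0,5) — stop
  → r_5 = 2.5519
beam 6: φ=90°, α=195°
  cosα=-0.9659 sinα=-0.2588 | (3,4) | tMaxX 0.2174 tMaxY 2.6660 | tΔX 1.0353 tΔY 3.8637
    t=0.2174 [x] (2,4)
    t=1.2527 [x] (1,4)
    t=2.2880 [x] (0,4) — stop
  → r_6 = 2.2880
beam 7: φ=135°, α=240°
  cosα=-0.5000 sinα=-0.8660 | (3,4) | tMaxX 0.4200 tMaxY 0.7967 | tΔX 2.0000 tΔY 1.1547
    t=0.4200 [x] (2,4)
    t=0.7967 [y] (2,3)
    t=1.9514 [y] (2,2)
    t=2.4200 [x] (1,2)
    t=3.1061 [y] (1,1) — stop
  → r_7 = 3.1061

ranges = [1.3800, 1.8531, 2.6674, 2.3915, 2.5519, 2.2880, 3.1061]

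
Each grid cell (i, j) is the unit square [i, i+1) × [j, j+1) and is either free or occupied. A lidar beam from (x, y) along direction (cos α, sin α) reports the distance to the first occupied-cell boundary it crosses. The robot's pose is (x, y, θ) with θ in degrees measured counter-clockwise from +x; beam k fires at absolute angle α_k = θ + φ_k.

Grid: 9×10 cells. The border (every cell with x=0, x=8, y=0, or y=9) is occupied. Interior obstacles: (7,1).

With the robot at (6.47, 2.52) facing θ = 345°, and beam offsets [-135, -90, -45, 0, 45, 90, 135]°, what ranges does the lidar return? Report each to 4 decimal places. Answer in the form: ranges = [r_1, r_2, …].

beam 1: φ=-135°, α=210°
  dir = (cos 210°, sin 210°) = (-0.8660, -0.5000); from cell (6,2)
  next x-line at t=0.5427, next y-line at t=1.0400; Δt_x=1.1547, Δt_y=2.0000
    x: enter (5,2) at t=0.5427
    y: enter (5,1) at t=1.0400
    x: enter (4,1) at t=1.6974
    x: enter (3,1) at t=2.8521
    y: enter (3,0) at t=3.0400 ← occupied
  → r_1 = 3.0400
beam 2: φ=-90°, α=255°
  dir = (cos 255°, sin 255°) = (-0.2588, -0.9659); from cell (6,2)
  next x-line at t=1.8159, next y-line at t=0.5383; Δt_x=3.8637, Δt_y=1.0353
    y: enter (6,1) at t=0.5383
    y: enter (6,0) at t=1.5736 ← occupied
  → r_2 = 1.5736
beam 3: φ=-45°, α=300°
  dir = (cos 300°, sin 300°) = (0.5000, -0.8660); from cell (6,2)
  next x-line at t=1.0600, next y-line at t=0.6004; Δt_x=2.0000, Δt_y=1.1547
    y: enter (6,1) at t=0.6004
    x: enter (7,1) at t=1.0600 ← occupied
  → r_3 = 1.0600
beam 4: φ=0°, α=345°
  dir = (cos 345°, sin 345°) = (0.9659, -0.2588); from cell (6,2)
  next x-line at t=0.5487, next y-line at t=2.0091; Δt_x=1.0353, Δt_y=3.8637
    x: enter (7,2) at t=0.5487
    x: enter (8,2) at t=1.5840 ← occupied
  → r_4 = 1.5840
beam 5: φ=45°, α=30°
  dir = (cos 30°, sin 30°) = (0.8660, 0.5000); from cell (6,2)
  next x-line at t=0.6120, next y-line at t=0.9600; Δt_x=1.1547, Δt_y=2.0000
    x: enter (7,2) at t=0.6120
    y: enter (7,3) at t=0.9600
    x: enter (8,3) at t=1.7667 ← occupied
  → r_5 = 1.7667
beam 6: φ=90°, α=75°
  dir = (cos 75°, sin 75°) = (0.2588, 0.9659); from cell (6,2)
  next x-line at t=2.0478, next y-line at t=0.4969; Δt_x=3.8637, Δt_y=1.0353
    y: enter (6,3) at t=0.4969
    y: enter (6,4) at t=1.5322
    x: enter (7,4) at t=2.0478
    y: enter (7,5) at t=2.5675
    y: enter (7,6) at t=3.6028
    y: enter (7,7) at t=4.6380
    y: enter (7,8) at t=5.6733
    x: enter (8,8) at t=5.9115 ← occupied
  → r_6 = 5.9115
beam 7: φ=135°, α=120°
  dir = (cos 120°, sin 120°) = (-0.5000, 0.8660); from cell (6,2)
  next x-line at t=0.9400, next y-line at t=0.5543; Δt_x=2.0000, Δt_y=1.1547
    y: enter (6,3) at t=0.5543
    x: enter (5,3) at t=0.9400
    y: enter (5,4) at t=1.7090
    y: enter (5,5) at t=2.8637
    x: enter (4,5) at t=2.9400
    y: enter (4,6) at t=4.0184
    x: enter (3,6) at t=4.9400
    y: enter (3,7) at t=5.1731
    y: enter (3,8) at t=6.3278
    x: enter (2,8) at t=6.9400
    y: enter (2,9) at t=7.4825 ← occupied
  → r_7 = 7.4825

ranges = [3.0400, 1.5736, 1.0600, 1.5840, 1.7667, 5.9115, 7.4825]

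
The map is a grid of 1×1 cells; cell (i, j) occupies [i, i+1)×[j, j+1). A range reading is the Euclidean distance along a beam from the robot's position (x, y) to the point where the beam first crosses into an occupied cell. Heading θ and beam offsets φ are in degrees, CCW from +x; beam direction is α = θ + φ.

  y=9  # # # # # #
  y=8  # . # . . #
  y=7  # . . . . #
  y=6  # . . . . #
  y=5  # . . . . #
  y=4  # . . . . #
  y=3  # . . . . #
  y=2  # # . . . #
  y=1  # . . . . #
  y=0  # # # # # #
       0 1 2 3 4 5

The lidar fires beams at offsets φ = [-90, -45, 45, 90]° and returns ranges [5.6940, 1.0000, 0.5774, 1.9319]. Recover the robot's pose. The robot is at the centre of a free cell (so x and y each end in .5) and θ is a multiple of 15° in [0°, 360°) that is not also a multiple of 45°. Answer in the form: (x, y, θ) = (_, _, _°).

(x, y, θ) = (4.5, 6.5, 345°)

Enumerate (i+0.5, j+0.5, θ) over the 30 free cells and 16 admissible headings. For each, cast all 4 beams and compare to the given ranges.
  (3.5, 4.5, 240°): beam 1 = 2.8868 ≠ 5.6940 ✗
  (4.5, 4.5, 240°): beam 1 = 4.0415 ≠ 5.6940 ✗
  (2.5, 6.5, 300°): beam 1 = 1.7321 ≠ 5.6940 ✗
  (3.5, 1.5, 195°): beam 1 = 7.7646 ≠ 5.6940 ✗
  …
  (4.5, 6.5, 345°): r_1=5.6940, r_2=1.0000, r_3=0.5774, r_4=1.9319 — all match ✓
Unique over the lattice → pose = (4.5, 6.5, 345°).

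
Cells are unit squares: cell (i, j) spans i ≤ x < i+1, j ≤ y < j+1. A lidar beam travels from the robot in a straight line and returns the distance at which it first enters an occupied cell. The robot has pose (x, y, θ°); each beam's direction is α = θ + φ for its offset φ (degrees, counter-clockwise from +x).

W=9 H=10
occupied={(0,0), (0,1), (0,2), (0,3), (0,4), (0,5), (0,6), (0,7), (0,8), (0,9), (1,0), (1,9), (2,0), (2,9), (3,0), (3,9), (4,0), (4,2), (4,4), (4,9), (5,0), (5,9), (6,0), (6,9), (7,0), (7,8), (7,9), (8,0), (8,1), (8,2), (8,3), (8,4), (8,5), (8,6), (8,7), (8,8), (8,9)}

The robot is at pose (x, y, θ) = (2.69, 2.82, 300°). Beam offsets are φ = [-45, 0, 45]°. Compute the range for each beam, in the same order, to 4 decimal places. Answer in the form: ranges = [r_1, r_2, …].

beam 1: φ=-45°, α=255°
  direction (-0.2588, -0.9659); cell (2,2); t to first gridline: x 2.6660, y 0.8489 (then +3.8637 / +1.0353)
    (2,1) via y @ 0.8489
    (2,0) via y @ 1.8842  # hit
  → r_1 = 1.8842
beam 2: φ=0°, α=300°
  direction (0.5000, -0.8660); cell (2,2); t to first gridline: x 0.6200, y 0.9469 (then +2.0000 / +1.1547)
    (3,2) via x @ 0.6200
    (3,1) via y @ 0.9469
    (3,0) via y @ 2.1016  # hit
  → r_2 = 2.1016
beam 3: φ=45°, α=345°
  direction (0.9659, -0.2588); cell (2,2); t to first gridline: x 0.3209, y 3.1682 (then +1.0353 / +3.8637)
    (3,2) via x @ 0.3209
    (4,2) via x @ 1.3562  # hit
  → r_3 = 1.3562

ranges = [1.8842, 2.1016, 1.3562]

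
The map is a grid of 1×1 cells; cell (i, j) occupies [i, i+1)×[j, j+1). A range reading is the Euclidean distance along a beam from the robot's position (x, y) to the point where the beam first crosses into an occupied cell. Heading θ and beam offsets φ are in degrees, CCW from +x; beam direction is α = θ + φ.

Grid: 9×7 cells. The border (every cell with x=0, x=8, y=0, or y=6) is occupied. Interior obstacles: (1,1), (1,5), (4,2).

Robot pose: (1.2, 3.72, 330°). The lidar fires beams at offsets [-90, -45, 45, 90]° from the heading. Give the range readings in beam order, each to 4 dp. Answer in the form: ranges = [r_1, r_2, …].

ranges = [0.4000, 1.7807, 7.0399, 1.4780]

beam 1: φ=-90°, α=240°
  cosα=-0.5000 sinα=-0.8660 | (1,3) | tMaxX 0.4000 tMaxY 0.8314 | tΔX 2.0000 tΔY 1.1547
    t=0.4000 [x] (0,3) — stop
  → r_1 = 0.4000
beam 2: φ=-45°, α=285°
  cosα=0.2588 sinα=-0.9659 | (1,3) | tMaxX 3.0910 tMaxY 0.7454 | tΔX 3.8637 tΔY 1.0353
    t=0.7454 [y] (1,2)
    t=1.7807 [y] (1,1) — stop
  → r_2 = 1.7807
beam 3: φ=45°, α=15°
  cosα=0.9659 sinα=0.2588 | (1,3) | tMaxX 0.8282 tMaxY 1.0818 | tΔX 1.0353 tΔY 3.8637
    t=0.8282 [x] (2,3)
    t=1.0818 [y] (2,4)
    t=1.8635 [x] (3,4)
    t=2.8988 [x] (4,4)
    t=3.9340 [x] (5,4)
    t=4.9455 [y] (5,5)
    t=4.9693 [x] (6,5)
    t=6.0046 [x] (7,5)
    t=7.0399 [x] (8,5) — stop
  → r_3 = 7.0399
beam 4: φ=90°, α=60°
  cosα=0.5000 sinα=0.8660 | (1,3) | tMaxX 1.6000 tMaxY 0.3233 | tΔX 2.0000 tΔY 1.1547
    t=0.3233 [y] (1,4)
    t=1.4780 [y] (1,5) — stop
  → r_4 = 1.4780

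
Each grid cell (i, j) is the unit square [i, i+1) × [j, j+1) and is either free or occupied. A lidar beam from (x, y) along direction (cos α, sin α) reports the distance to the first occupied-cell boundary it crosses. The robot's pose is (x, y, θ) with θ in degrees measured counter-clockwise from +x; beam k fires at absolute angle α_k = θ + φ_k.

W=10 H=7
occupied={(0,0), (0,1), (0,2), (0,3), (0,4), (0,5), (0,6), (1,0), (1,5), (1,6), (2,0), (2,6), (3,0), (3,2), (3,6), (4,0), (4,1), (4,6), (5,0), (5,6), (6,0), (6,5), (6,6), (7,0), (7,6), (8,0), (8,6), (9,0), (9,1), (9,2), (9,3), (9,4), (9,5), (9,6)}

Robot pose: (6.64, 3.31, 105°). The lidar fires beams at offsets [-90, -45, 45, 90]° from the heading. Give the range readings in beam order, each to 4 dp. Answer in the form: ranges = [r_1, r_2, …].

ranges = [2.4433, 3.1061, 5.3578, 2.7331]

beam 1: φ=-90°, α=15°
  direction (0.9659, 0.2588); cell (6,3); t to first gridline: x 0.3727, y 2.6660 (then +1.0353 / +3.8637)
    (7,3) via x @ 0.3727
    (8,3) via x @ 1.4080
    (9,3) via x @ 2.4433  # hit
  → r_1 = 2.4433
beam 2: φ=-45°, α=60°
  direction (0.5000, 0.8660); cell (6,3); t to first gridline: x 0.7200, y 0.7967 (then +2.0000 / +1.1547)
    (7,3) via x @ 0.7200
    (7,4) via y @ 0.7967
    (7,5) via y @ 1.9514
    (8,5) via x @ 2.7200
    (8,6) via y @ 3.1061  # hit
  → r_2 = 3.1061
beam 3: φ=45°, α=150°
  direction (-0.8660, 0.5000); cell (6,3); t to first gridline: x 0.7390, y 1.3800 (then +1.1547 / +2.0000)
    (5,3) via x @ 0.7390
    (5,4) via y @ 1.3800
    (4,4) via x @ 1.8937
    (3,4) via x @ 3.0484
    (3,5) via y @ 3.3800
    (2,5) via x @ 4.2031
    (1,5) via x @ 5.3578  # hit
  → r_3 = 5.3578
beam 4: φ=90°, α=195°
  direction (-0.9659, -0.2588); cell (6,3); t to first gridline: x 0.6626, y 1.1977 (then +1.0353 / +3.8637)
    (5,3) via x @ 0.6626
    (5,2) via y @ 1.1977
    (4,2) via x @ 1.6979
    (3,2) via x @ 2.7331  # hit
  → r_4 = 2.7331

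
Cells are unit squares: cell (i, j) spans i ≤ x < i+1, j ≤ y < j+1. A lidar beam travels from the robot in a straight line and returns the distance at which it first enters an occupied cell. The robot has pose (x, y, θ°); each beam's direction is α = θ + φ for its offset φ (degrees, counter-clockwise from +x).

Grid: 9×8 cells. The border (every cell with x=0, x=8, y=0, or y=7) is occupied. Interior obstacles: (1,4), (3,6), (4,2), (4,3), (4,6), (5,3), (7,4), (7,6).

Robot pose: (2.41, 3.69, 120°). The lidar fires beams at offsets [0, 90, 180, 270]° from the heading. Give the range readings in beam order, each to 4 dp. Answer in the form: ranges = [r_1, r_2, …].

beam 1: φ=0°, α=120°
  cosα=-0.5000 sinα=0.8660 | (2,3) | tMaxX 0.8200 tMaxY 0.3580 | tΔX 2.0000 tΔY 1.1547
    t=0.3580 [y] (2,4)
    t=0.8200 [x] (1,4) — stop
  → r_1 = 0.8200
beam 2: φ=90°, α=210°
  cosα=-0.8660 sinα=-0.5000 | (2,3) | tMaxX 0.4734 tMaxY 1.3800 | tΔX 1.1547 tΔY 2.0000
    t=0.4734 [x] (1,3)
    t=1.3800 [y] (1,2)
    t=1.6281 [x] (0,2) — stop
  → r_2 = 1.6281
beam 3: φ=180°, α=300°
  cosα=0.5000 sinα=-0.8660 | (2,3) | tMaxX 1.1800 tMaxY 0.7967 | tΔX 2.0000 tΔY 1.1547
    t=0.7967 [y] (2,2)
    t=1.1800 [x] (3,2)
    t=1.9514 [y] (3,1)
    t=3.1061 [y] (3,0) — stop
  → r_3 = 3.1061
beam 4: φ=270°, α=30°
  cosα=0.8660 sinα=0.5000 | (2,3) | tMaxX 0.6813 tMaxY 0.6200 | tΔX 1.1547 tΔY 2.0000
    t=0.6200 [y] (2,4)
    t=0.6813 [x] (3,4)
    t=1.8360 [x] (4,4)
    t=2.6200 [y] (4,5)
    t=2.9907 [x] (5,5)
    t=4.1454 [x] (6,5)
    t=4.6200 [y] (6,6)
    t=5.3001 [x] (7,6) — stop
  → r_4 = 5.3001

ranges = [0.8200, 1.6281, 3.1061, 5.3001]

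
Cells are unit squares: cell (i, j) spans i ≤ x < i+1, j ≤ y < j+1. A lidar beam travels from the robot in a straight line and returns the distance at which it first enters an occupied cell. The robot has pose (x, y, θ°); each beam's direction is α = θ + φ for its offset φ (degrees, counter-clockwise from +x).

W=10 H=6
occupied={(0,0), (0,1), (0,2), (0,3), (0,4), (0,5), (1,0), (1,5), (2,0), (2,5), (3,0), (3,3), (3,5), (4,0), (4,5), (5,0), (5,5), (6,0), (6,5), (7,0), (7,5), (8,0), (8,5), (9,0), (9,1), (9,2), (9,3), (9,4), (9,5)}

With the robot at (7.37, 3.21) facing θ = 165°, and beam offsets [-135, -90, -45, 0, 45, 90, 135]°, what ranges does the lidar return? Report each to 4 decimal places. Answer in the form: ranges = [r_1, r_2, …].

beam 1: φ=-135°, α=30°
  direction (0.8660, 0.5000); cell (7,3); t to first gridline: x 0.7275, y 1.5800 (then +1.1547 / +2.0000)
    (8,3) via x @ 0.7275
    (8,4) via y @ 1.5800
    (9,4) via x @ 1.8822  # hit
  → r_1 = 1.8822
beam 2: φ=-90°, α=75°
  direction (0.2588, 0.9659); cell (7,3); t to first gridline: x 2.4341, y 0.8179 (then +3.8637 / +1.0353)
    (7,4) via y @ 0.8179
    (7,5) via y @ 1.8531  # hit
  → r_2 = 1.8531
beam 3: φ=-45°, α=120°
  direction (-0.5000, 0.8660); cell (7,3); t to first gridline: x 0.7400, y 0.9122 (then +2.0000 / +1.1547)
    (6,3) via x @ 0.7400
    (6,4) via y @ 0.9122
    (6,5) via y @ 2.0669  # hit
  → r_3 = 2.0669
beam 4: φ=0°, α=165°
  direction (-0.9659, 0.2588); cell (7,3); t to first gridline: x 0.3831, y 3.0523 (then +1.0353 / +3.8637)
    (6,3) via x @ 0.3831
    (5,3) via x @ 1.4183
    (4,3) via x @ 2.4536
    (4,4) via y @ 3.0523
    (3,4) via x @ 3.4889
    (2,4) via x @ 4.5242
    (1,4) via x @ 5.5594
    (0,4) via x @ 6.5947  # hit
  → r_4 = 6.5947
beam 5: φ=45°, α=210°
  direction (-0.8660, -0.5000); cell (7,3); t to first gridline: x 0.4272, y 0.4200 (then +1.1547 / +2.0000)
    (7,2) via y @ 0.4200
    (6,2) via x @ 0.4272
    (5,2) via x @ 1.5819
    (5,1) via y @ 2.4200
    (4,1) via x @ 2.7366
    (3,1) via x @ 3.8913
    (3,0) via y @ 4.4200  # hit
  → r_5 = 4.4200
beam 6: φ=90°, α=255°
  direction (-0.2588, -0.9659); cell (7,3); t to first gridline: x 1.4296, y 0.2174 (then +3.8637 / +1.0353)
    (7,2) via y @ 0.2174
    (7,1) via y @ 1.2527
    (6,1) via x @ 1.4296
    (6,0) via y @ 2.2880  # hit
  → r_6 = 2.2880
beam 7: φ=135°, α=300°
  direction (0.5000, -0.8660); cell (7,3); t to first gridline: x 1.2600, y 0.2425 (then +2.0000 / +1.1547)
    (7,2) via y @ 0.2425
    (8,2) via x @ 1.2600
    (8,1) via y @ 1.3972
    (8,0) via y @ 2.5519  # hit
  → r_7 = 2.5519

ranges = [1.8822, 1.8531, 2.0669, 6.5947, 4.4200, 2.2880, 2.5519]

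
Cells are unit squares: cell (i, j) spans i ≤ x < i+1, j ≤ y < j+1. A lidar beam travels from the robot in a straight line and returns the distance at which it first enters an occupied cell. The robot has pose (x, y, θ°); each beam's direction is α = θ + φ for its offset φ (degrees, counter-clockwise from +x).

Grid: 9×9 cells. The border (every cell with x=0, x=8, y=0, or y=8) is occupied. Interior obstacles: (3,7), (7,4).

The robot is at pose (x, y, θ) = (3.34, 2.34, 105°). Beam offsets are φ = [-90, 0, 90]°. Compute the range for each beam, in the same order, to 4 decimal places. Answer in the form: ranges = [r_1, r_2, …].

beam 1: φ=-90°, α=15°
  dir = (cos 15°, sin 15°) = (0.9659, 0.2588); from cell (3,2)
  next x-line at t=0.6833, next y-line at t=2.5500; Δt_x=1.0353, Δt_y=3.8637
    x: enter (4,2) at t=0.6833
    x: enter (5,2) at t=1.7186
    y: enter (5,3) at t=2.5500
    x: enter (6,3) at t=2.7538
    x: enter (7,3) at t=3.7891
    x: enter (8,3) at t=4.8244 ← occupied
  → r_1 = 4.8244
beam 2: φ=0°, α=105°
  dir = (cos 105°, sin 105°) = (-0.2588, 0.9659); from cell (3,2)
  next x-line at t=1.3137, next y-line at t=0.6833; Δt_x=3.8637, Δt_y=1.0353
    y: enter (3,3) at t=0.6833
    x: enter (2,3) at t=1.3137
    y: enter (2,4) at t=1.7186
    y: enter (2,5) at t=2.7538
    y: enter (2,6) at t=3.7891
    y: enter (2,7) at t=4.8244
    x: enter (1,7) at t=5.1774
    y: enter (1,8) at t=5.8597 ← occupied
  → r_2 = 5.8597
beam 3: φ=90°, α=195°
  dir = (cos 195°, sin 195°) = (-0.9659, -0.2588); from cell (3,2)
  next x-line at t=0.3520, next y-line at t=1.3137; Δt_x=1.0353, Δt_y=3.8637
    x: enter (2,2) at t=0.3520
    y: enter (2,1) at t=1.3137
    x: enter (1,1) at t=1.3873
    x: enter (0,1) at t=2.4225 ← occupied
  → r_3 = 2.4225

ranges = [4.8244, 5.8597, 2.4225]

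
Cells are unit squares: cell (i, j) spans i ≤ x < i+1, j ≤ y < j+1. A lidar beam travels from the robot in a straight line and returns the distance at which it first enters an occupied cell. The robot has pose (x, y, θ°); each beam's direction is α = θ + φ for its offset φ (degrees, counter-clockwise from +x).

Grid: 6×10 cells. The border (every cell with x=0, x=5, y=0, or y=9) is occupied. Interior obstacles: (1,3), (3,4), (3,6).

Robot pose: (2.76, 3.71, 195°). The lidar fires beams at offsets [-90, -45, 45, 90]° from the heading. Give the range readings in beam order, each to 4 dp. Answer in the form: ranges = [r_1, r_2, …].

ranges = [5.4766, 2.0323, 3.1292, 2.8056]

beam 1: φ=-90°, α=105°
  dir = (cos 105°, sin 105°) = (-0.2588, 0.9659); from cell (2,3)
  next x-line at t=2.9364, next y-line at t=0.3002; Δt_x=3.8637, Δt_y=1.0353
    y: enter (2,4) at t=0.3002
    y: enter (2,5) at t=1.3355
    y: enter (2,6) at t=2.3708
    x: enter (1,6) at t=2.9364
    y: enter (1,7) at t=3.4061
    y: enter (1,8) at t=4.4413
    y: enter (1,9) at t=5.4766 ← occupied
  → r_1 = 5.4766
beam 2: φ=-45°, α=150°
  dir = (cos 150°, sin 150°) = (-0.8660, 0.5000); from cell (2,3)
  next x-line at t=0.8776, next y-line at t=0.5800; Δt_x=1.1547, Δt_y=2.0000
    y: enter (2,4) at t=0.5800
    x: enter (1,4) at t=0.8776
    x: enter (0,4) at t=2.0323 ← occupied
  → r_2 = 2.0323
beam 3: φ=45°, α=240°
  dir = (cos 240°, sin 240°) = (-0.5000, -0.8660); from cell (2,3)
  next x-line at t=1.5200, next y-line at t=0.8198; Δt_x=2.0000, Δt_y=1.1547
    y: enter (2,2) at t=0.8198
    x: enter (1,2) at t=1.5200
    y: enter (1,1) at t=1.9745
    y: enter (1,0) at t=3.1292 ← occupied
  → r_3 = 3.1292
beam 4: φ=90°, α=285°
  dir = (cos 285°, sin 285°) = (0.2588, -0.9659); from cell (2,3)
  next x-line at t=0.9273, next y-line at t=0.7350; Δt_x=3.8637, Δt_y=1.0353
    y: enter (2,2) at t=0.7350
    x: enter (3,2) at t=0.9273
    y: enter (3,1) at t=1.7703
    y: enter (3,0) at t=2.8056 ← occupied
  → r_4 = 2.8056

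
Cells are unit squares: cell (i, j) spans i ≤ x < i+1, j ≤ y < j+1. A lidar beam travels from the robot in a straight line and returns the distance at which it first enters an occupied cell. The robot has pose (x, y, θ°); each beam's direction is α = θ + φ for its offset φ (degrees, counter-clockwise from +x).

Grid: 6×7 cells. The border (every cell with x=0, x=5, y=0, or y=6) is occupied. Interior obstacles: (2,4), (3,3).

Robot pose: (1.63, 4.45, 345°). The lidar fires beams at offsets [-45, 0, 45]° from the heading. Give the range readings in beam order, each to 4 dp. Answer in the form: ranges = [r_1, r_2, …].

ranges = [3.9837, 0.3831, 0.4272]

beam 1: φ=-45°, α=300°
  cosα=0.5000 sinα=-0.8660 | (1,4) | tMaxX 0.7400 tMaxY 0.5196 | tΔX 2.0000 tΔY 1.1547
    t=0.5196 [y] (1,3)
    t=0.7400 [x] (2,3)
    t=1.6743 [y] (2,2)
    t=2.7400 [x] (3,2)
    t=2.8290 [y] (3,1)
    t=3.9837 [y] (3,0) — stop
  → r_1 = 3.9837
beam 2: φ=0°, α=345°
  cosα=0.9659 sinα=-0.2588 | (1,4) | tMaxX 0.3831 tMaxY 1.7387 | tΔX 1.0353 tΔY 3.8637
    t=0.3831 [x] (2,4) — stop
  → r_2 = 0.3831
beam 3: φ=45°, α=30°
  cosα=0.8660 sinα=0.5000 | (1,4) | tMaxX 0.4272 tMaxY 1.1000 | tΔX 1.1547 tΔY 2.0000
    t=0.4272 [x] (2,4) — stop
  → r_3 = 0.4272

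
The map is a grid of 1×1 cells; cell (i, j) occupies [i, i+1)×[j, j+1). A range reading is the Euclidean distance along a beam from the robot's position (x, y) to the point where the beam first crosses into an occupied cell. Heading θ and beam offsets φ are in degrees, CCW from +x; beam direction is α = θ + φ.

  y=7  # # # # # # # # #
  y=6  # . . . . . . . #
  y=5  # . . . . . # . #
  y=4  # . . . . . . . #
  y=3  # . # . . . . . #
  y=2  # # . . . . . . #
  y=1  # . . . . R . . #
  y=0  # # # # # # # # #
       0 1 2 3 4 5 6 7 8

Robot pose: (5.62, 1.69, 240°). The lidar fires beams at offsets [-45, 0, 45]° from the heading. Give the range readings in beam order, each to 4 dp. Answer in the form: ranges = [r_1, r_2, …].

ranges = [2.6660, 0.7967, 0.7143]

beam 1: φ=-45°, α=195°
  direction (-0.9659, -0.2588); cell (5,1); t to first gridline: x 0.6419, y 2.6660 (then +1.0353 / +3.8637)
    (4,1) via x @ 0.6419
    (3,1) via x @ 1.6771
    (3,0) via y @ 2.6660  # hit
  → r_1 = 2.6660
beam 2: φ=0°, α=240°
  direction (-0.5000, -0.8660); cell (5,1); t to first gridline: x 1.2400, y 0.7967 (then +2.0000 / +1.1547)
    (5,0) via y @ 0.7967  # hit
  → r_2 = 0.7967
beam 3: φ=45°, α=285°
  direction (0.2588, -0.9659); cell (5,1); t to first gridline: x 1.4682, y 0.7143 (then +3.8637 / +1.0353)
    (5,0) via y @ 0.7143  # hit
  → r_3 = 0.7143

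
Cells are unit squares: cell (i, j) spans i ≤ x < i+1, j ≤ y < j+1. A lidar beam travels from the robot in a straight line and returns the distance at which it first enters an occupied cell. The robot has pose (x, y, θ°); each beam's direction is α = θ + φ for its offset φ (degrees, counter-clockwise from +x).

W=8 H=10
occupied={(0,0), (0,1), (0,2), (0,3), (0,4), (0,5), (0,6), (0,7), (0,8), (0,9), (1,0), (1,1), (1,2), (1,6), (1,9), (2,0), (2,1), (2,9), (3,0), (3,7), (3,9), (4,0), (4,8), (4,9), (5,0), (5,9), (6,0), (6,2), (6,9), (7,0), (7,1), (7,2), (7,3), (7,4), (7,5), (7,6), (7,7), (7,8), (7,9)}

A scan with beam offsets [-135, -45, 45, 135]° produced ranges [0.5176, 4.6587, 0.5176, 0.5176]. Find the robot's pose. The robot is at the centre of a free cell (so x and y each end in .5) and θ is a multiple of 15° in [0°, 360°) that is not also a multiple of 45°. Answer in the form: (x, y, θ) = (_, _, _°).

(x, y, θ) = (6.5, 1.5, 210°)

Enumerate (i+0.5, j+0.5, θ) over the 41 free cells and 16 admissible headings. For each, cast all 4 beams and compare to the given ranges.
  (3.5, 1.5, 75°): beam 1 = 0.5774 ≠ 0.5176 ✗
  (2.5, 7.5, 285°): beam 1 = 1.7321 ≠ 0.5176 ✗
  (3.5, 4.5, 255°): beam 1 = 5.0000 ≠ 0.5176 ✗
  (6.5, 7.5, 330°): beam 1 = 4.6587 ≠ 0.5176 ✗
  …
  (6.5, 1.5, 210°): r_1=0.5176, r_2=4.6587, r_3=0.5176, r_4=0.5176 — all match ✓
No second candidate reproduces the full scan.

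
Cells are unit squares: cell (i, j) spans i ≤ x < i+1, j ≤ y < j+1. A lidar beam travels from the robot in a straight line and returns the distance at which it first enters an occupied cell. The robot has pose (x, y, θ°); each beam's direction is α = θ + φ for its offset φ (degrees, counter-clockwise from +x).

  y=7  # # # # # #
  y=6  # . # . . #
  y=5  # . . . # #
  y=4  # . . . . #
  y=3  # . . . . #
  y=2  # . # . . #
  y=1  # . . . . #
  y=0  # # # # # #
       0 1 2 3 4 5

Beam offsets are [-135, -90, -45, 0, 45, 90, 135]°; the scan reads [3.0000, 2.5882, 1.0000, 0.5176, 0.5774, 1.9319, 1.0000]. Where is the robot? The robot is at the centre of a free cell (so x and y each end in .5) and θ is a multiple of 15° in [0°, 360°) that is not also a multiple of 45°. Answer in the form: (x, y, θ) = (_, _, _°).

The pose lattice has 21·16 = 336 candidates. Test each by forward raycasting.
  (2.5, 3.5, 285°): beam 1 = 1.7321 ≠ 3.0000 ✗
  (3.5, 2.5, 255°): beam 1 = 5.0000 ≠ 3.0000 ✗
  (4.5, 1.5, 105°): beam 1 = 0.5774 ≠ 3.0000 ✗
  (1.5, 2.5, 30°): beam 1 = 1.5529 ≠ 3.0000 ✗
  (4.5, 3.5, 105°): beam 1 = 0.5774 ≠ 3.0000 ✗
  …
  (1.5, 3.5, 165°): r_1=3.0000, r_2=2.5882, r_3=1.0000, r_4=0.5176, r_5=0.5774, r_6=1.9319, r_7=1.0000 — all match ✓
No second candidate reproduces the full scan.

(x, y, θ) = (1.5, 3.5, 165°)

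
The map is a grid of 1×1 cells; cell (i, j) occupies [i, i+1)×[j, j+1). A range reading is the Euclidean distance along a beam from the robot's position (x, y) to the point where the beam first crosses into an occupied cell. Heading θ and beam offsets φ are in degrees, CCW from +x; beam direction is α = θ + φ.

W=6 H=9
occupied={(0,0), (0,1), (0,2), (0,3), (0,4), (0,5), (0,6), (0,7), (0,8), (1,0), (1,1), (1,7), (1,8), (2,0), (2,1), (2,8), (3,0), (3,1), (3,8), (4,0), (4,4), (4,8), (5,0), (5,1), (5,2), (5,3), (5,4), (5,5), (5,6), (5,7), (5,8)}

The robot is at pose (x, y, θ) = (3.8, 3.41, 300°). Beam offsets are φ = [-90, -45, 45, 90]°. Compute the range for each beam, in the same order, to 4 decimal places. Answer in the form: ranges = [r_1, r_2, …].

beam 1: φ=-90°, α=210°
  cosα=-0.8660 sinα=-0.5000 | (3,3) | tMaxX 0.9238 tMaxY 0.8200 | tΔX 1.1547 tΔY 2.0000
    t=0.8200 [y] (3,2)
    t=0.9238 [x] (2,2)
    t=2.0785 [x] (1,2)
    t=2.8200 [y] (1,1) — stop
  → r_1 = 2.8200
beam 2: φ=-45°, α=255°
  cosα=-0.2588 sinα=-0.9659 | (3,3) | tMaxX 3.0910 tMaxY 0.4245 | tΔX 3.8637 tΔY 1.0353
    t=0.4245 [y] (3,2)
    t=1.4597 [y] (3,1) — stop
  → r_2 = 1.4597
beam 3: φ=45°, α=345°
  cosα=0.9659 sinα=-0.2588 | (3,3) | tMaxX 0.2071 tMaxY 1.5841 | tΔX 1.0353 tΔY 3.8637
    t=0.2071 [x] (4,3)
    t=1.2423 [x] (5,3) — stop
  → r_3 = 1.2423
beam 4: φ=90°, α=30°
  cosα=0.8660 sinα=0.5000 | (3,3) | tMaxX 0.2309 tMaxY 1.1800 | tΔX 1.1547 tΔY 2.0000
    t=0.2309 [x] (4,3)
    t=1.1800 [y] (4,4) — stop
  → r_4 = 1.1800

ranges = [2.8200, 1.4597, 1.2423, 1.1800]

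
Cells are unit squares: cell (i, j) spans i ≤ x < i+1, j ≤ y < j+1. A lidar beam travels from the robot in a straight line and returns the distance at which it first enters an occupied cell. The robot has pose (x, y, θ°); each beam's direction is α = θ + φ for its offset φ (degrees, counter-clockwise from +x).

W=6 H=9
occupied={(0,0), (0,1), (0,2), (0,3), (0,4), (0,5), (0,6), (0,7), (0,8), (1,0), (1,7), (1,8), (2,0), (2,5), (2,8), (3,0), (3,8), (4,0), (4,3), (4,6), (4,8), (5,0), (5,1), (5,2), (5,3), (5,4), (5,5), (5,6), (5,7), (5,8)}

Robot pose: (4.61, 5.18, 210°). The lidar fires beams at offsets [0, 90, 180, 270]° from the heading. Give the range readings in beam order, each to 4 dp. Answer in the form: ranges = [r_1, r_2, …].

ranges = [4.1685, 0.7800, 0.4503, 0.9469]

beam 1: φ=0°, α=210°
  dir = (cos 210°, sin 210°) = (-0.8660, -0.5000); from cell (4,5)
  next x-line at t=0.7044, next y-line at t=0.3600; Δt_x=1.1547, Δt_y=2.0000
    y: enter (4,4) at t=0.3600
    x: enter (3,4) at t=0.7044
    x: enter (2,4) at t=1.8591
    y: enter (2,3) at t=2.3600
    x: enter (1,3) at t=3.0138
    x: enter (0,3) at t=4.1685 ← occupied
  → r_1 = 4.1685
beam 2: φ=90°, α=300°
  dir = (cos 300°, sin 300°) = (0.5000, -0.8660); from cell (4,5)
  next x-line at t=0.7800, next y-line at t=0.2078; Δt_x=2.0000, Δt_y=1.1547
    y: enter (4,4) at t=0.2078
    x: enter (5,4) at t=0.7800 ← occupied
  → r_2 = 0.7800
beam 3: φ=180°, α=30°
  dir = (cos 30°, sin 30°) = (0.8660, 0.5000); from cell (4,5)
  next x-line at t=0.4503, next y-line at t=1.6400; Δt_x=1.1547, Δt_y=2.0000
    x: enter (5,5) at t=0.4503 ← occupied
  → r_3 = 0.4503
beam 4: φ=270°, α=120°
  dir = (cos 120°, sin 120°) = (-0.5000, 0.8660); from cell (4,5)
  next x-line at t=1.2200, next y-line at t=0.9469; Δt_x=2.0000, Δt_y=1.1547
    y: enter (4,6) at t=0.9469 ← occupied
  → r_4 = 0.9469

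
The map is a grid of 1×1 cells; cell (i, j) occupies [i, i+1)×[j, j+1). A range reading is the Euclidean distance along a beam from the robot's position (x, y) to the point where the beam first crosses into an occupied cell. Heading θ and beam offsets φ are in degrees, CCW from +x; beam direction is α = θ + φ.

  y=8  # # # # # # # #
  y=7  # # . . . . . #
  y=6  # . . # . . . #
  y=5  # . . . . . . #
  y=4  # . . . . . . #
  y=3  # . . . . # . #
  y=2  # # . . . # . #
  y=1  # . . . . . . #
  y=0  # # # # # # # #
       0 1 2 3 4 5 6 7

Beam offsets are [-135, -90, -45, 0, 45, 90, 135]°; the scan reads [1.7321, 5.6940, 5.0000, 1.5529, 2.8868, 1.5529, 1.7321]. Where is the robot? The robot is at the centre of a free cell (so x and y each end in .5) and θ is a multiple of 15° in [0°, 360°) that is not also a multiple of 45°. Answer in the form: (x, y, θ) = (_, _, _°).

(x, y, θ) = (3.5, 2.5, 165°)

Enumerate (i+0.5, j+0.5, θ) over the 37 free cells and 16 admissible headings. For each, cast all 7 beams and compare to the given ranges.
  (6.5, 2.5, 165°): beam 1 = 0.5774 ≠ 1.7321 ✗
  (1.5, 5.5, 300°): beam 1 = 0.5176 ≠ 1.7321 ✗
  (2.5, 2.5, 150°): beam 1 = 2.5882 ≠ 1.7321 ✗
  (4.5, 5.5, 345°): beam 1 = 4.0415 ≠ 1.7321 ✗
  (3.5, 1.5, 30°): beam 1 = 0.5176 ≠ 1.7321 ✗
  …
  (3.5, 2.5, 165°): r_1=1.7321, r_2=5.6940, r_3=5.0000, r_4=1.5529, r_5=2.8868, r_6=1.5529, r_7=1.7321 — all match ✓
Only this pose fits every beam.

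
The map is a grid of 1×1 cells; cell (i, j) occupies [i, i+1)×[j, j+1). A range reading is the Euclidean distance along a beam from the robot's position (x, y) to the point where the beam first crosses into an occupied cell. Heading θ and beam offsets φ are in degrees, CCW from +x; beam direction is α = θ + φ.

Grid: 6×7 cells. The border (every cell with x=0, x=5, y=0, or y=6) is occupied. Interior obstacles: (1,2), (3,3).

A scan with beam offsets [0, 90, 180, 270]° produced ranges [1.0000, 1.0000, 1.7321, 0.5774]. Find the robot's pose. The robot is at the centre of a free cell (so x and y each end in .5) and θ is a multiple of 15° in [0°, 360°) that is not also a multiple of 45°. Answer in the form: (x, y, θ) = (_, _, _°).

Candidates: 18 free-cell centres × 16 headings = 288 poses. Raycast each; keep the one whose scan matches to 4 dp.
  (3.5, 1.5, 195°): beam 1 = 1.9319 ≠ 1.0000 ✗
  (2.5, 1.5, 15°): beam 1 = 2.5882 ≠ 1.0000 ✗
  (3.5, 4.5, 330°): beam 1 = 1.7321 ≠ 1.0000 ✗
  …
  (4.5, 2.5, 60°): r_1=1.0000, r_2=1.0000, r_3=1.7321, r_4=0.5774 — all match ✓
No second candidate reproduces the full scan.

(x, y, θ) = (4.5, 2.5, 60°)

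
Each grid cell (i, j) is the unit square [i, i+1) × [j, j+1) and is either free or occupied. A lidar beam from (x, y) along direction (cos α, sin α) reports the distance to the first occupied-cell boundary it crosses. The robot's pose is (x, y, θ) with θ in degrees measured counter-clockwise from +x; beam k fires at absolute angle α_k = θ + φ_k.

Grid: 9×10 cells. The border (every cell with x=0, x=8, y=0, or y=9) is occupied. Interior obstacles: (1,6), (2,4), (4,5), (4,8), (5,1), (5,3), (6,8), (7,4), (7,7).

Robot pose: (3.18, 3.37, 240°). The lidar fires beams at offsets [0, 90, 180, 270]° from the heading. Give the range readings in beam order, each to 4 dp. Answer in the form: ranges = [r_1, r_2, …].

beam 1: φ=0°, α=240°
  dir = (cos 240°, sin 240°) = (-0.5000, -0.8660); from cell (3,3)
  next x-line at t=0.3600, next y-line at t=0.4272; Δt_x=2.0000, Δt_y=1.1547
    x: enter (2,3) at t=0.3600
    y: enter (2,2) at t=0.4272
    y: enter (2,1) at t=1.5819
    x: enter (1,1) at t=2.3600
    y: enter (1,0) at t=2.7366 ← occupied
  → r_1 = 2.7366
beam 2: φ=90°, α=330°
  dir = (cos 330°, sin 330°) = (0.8660, -0.5000); from cell (3,3)
  next x-line at t=0.9469, next y-line at t=0.7400; Δt_x=1.1547, Δt_y=2.0000
    y: enter (3,2) at t=0.7400
    x: enter (4,2) at t=0.9469
    x: enter (5,2) at t=2.1016
    y: enter (5,1) at t=2.7400 ← occupied
  → r_2 = 2.7400
beam 3: φ=180°, α=60°
  dir = (cos 60°, sin 60°) = (0.5000, 0.8660); from cell (3,3)
  next x-line at t=1.6400, next y-line at t=0.7275; Δt_x=2.0000, Δt_y=1.1547
    y: enter (3,4) at t=0.7275
    x: enter (4,4) at t=1.6400
    y: enter (4,5) at t=1.8822 ← occupied
  → r_3 = 1.8822
beam 4: φ=270°, α=150°
  dir = (cos 150°, sin 150°) = (-0.8660, 0.5000); from cell (3,3)
  next x-line at t=0.2078, next y-line at t=1.2600; Δt_x=1.1547, Δt_y=2.0000
    x: enter (2,3) at t=0.2078
    y: enter (2,4) at t=1.2600 ← occupied
  → r_4 = 1.2600

ranges = [2.7366, 2.7400, 1.8822, 1.2600]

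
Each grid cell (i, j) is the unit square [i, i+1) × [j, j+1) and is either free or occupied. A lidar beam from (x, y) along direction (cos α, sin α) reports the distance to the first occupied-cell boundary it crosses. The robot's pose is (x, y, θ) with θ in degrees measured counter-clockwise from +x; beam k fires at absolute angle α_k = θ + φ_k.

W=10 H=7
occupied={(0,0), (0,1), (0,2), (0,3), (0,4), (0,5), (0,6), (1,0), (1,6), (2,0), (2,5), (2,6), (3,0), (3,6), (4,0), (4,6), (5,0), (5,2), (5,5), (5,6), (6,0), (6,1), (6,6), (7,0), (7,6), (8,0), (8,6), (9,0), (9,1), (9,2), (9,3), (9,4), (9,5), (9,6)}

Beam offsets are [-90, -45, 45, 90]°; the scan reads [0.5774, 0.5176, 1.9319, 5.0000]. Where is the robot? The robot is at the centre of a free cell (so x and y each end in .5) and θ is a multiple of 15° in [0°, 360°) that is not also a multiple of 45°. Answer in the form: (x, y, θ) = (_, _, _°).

The pose lattice has 36·16 = 576 candidates. Test each by forward raycasting.
  (3.5, 5.5, 195°): beam 1 = 0.5176 ≠ 0.5774 ✗
  (4.5, 5.5, 240°): beam 1 = 1.0000 ≠ 0.5774 ✗
  (3.5, 1.5, 300°): beam 1 = 1.0000 ≠ 0.5774 ✗
  …
  (8.5, 1.5, 30°): r_1=0.5774, r_2=0.5176, r_3=1.9319, r_4=5.0000 — all match ✓
No second candidate reproduces the full scan.

(x, y, θ) = (8.5, 1.5, 30°)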